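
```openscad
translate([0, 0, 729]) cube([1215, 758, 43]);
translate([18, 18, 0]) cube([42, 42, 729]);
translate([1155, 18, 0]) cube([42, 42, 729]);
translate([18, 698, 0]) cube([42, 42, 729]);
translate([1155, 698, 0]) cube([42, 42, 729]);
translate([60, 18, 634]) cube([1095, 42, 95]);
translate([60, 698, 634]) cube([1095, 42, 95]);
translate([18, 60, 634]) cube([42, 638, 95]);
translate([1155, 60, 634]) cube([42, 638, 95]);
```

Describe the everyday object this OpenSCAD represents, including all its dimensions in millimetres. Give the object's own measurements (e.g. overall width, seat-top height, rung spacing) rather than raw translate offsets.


A table: top 1215 mm (x) × 758 mm (y), 43 mm thick, upper face at z = 772 mm, on four 42×42 mm square legs, each inset 18 mm from the nearest pair of top edges from z = 0 to the bottom of the top. Four apron rails, 42 mm thick and 95 mm tall, run between adjacent legs with their top edges flush with the underside of the top and their outer faces flush with the legs' outer faces.


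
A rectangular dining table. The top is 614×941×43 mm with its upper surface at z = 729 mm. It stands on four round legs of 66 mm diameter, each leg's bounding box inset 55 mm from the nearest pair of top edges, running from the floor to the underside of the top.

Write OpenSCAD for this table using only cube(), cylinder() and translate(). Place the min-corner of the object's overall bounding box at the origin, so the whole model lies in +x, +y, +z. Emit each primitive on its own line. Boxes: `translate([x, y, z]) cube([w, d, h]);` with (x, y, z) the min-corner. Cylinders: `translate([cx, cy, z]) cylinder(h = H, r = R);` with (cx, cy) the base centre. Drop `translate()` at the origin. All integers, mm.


translate([0, 0, 686]) cube([614, 941, 43]);
translate([88, 88, 0]) cylinder(h = 686, r = 33);
translate([526, 88, 0]) cylinder(h = 686, r = 33);
translate([88, 853, 0]) cylinder(h = 686, r = 33);
translate([526, 853, 0]) cylinder(h = 686, r = 33);


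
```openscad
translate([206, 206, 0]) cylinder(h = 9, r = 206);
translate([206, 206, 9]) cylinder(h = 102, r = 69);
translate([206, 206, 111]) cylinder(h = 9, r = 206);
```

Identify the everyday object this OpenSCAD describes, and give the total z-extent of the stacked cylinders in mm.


A spool. The overall height is 120 mm.

Three coaxial cylinders, large–small–large — a spool. Two 9 mm flanges and a 102 mm core give 9 + 102 + 9 = 120 mm.


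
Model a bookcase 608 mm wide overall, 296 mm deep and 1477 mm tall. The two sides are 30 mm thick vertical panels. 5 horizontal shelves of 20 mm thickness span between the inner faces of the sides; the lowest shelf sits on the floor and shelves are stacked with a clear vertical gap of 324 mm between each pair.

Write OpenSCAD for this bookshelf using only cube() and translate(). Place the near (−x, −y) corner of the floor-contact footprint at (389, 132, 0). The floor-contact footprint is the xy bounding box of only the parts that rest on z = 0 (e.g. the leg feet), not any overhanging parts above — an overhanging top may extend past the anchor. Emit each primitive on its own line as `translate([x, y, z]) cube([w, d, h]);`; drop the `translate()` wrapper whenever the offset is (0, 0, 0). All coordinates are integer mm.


translate([389, 132, 0]) cube([30, 296, 1477]);
translate([967, 132, 0]) cube([30, 296, 1477]);
translate([419, 132, 0]) cube([548, 296, 20]);
translate([419, 132, 344]) cube([548, 296, 20]);
translate([419, 132, 688]) cube([548, 296, 20]);
translate([419, 132, 1032]) cube([548, 296, 20]);
translate([419, 132, 1376]) cube([548, 296, 20]);


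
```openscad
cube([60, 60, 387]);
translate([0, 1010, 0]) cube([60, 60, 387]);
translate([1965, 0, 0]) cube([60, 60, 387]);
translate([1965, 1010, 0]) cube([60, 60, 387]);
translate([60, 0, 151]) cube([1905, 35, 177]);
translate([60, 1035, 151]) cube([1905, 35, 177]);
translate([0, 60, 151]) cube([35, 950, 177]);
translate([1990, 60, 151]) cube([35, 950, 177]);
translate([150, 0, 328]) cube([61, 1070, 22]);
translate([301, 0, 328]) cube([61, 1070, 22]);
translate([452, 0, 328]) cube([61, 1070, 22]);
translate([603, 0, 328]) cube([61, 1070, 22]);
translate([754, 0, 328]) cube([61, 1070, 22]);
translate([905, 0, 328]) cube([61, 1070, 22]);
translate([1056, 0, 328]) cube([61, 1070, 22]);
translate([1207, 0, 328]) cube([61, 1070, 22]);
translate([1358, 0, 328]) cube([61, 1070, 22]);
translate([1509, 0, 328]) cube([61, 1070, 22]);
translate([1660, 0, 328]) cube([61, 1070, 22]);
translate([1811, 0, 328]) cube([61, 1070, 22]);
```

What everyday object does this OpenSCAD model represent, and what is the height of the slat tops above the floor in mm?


A bed frame. The slat-top height is 350 mm.

Four posts, four rails, and a row of slats — a bed frame. Slats sit on the rails at z = 151 + 177 = 328; with slat thickness 22, the top is 350 mm.


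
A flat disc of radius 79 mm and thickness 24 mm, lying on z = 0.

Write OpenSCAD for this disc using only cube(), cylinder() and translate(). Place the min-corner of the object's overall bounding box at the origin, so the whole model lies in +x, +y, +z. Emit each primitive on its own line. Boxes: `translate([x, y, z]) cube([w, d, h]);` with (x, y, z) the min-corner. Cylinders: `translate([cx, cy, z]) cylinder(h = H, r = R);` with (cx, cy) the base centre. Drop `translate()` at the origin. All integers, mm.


translate([79, 79, 0]) cylinder(h = 24, r = 79);


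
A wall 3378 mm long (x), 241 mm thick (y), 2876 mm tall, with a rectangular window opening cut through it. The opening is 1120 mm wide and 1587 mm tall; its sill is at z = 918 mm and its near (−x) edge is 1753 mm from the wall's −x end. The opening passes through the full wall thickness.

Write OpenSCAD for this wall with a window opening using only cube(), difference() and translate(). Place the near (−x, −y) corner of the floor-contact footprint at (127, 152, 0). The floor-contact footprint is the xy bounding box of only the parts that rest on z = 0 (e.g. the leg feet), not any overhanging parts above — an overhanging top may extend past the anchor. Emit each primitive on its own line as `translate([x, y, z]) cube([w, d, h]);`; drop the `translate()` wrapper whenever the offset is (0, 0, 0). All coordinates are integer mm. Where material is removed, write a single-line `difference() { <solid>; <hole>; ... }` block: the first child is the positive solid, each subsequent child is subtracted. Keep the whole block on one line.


difference() { translate([127, 152, 0]) cube([3378, 241, 2876]); translate([1880, 152, 918]) cube([1120, 241, 1587]); }


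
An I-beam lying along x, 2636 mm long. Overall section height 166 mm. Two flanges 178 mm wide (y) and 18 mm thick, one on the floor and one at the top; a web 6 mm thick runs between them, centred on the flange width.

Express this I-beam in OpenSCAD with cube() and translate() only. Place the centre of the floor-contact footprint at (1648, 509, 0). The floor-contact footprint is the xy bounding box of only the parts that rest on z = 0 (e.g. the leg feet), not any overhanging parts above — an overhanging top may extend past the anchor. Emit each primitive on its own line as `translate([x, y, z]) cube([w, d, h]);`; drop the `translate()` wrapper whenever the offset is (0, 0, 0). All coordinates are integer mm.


translate([330, 420, 0]) cube([2636, 178, 18]);
translate([330, 506, 18]) cube([2636, 6, 130]);
translate([330, 420, 148]) cube([2636, 178, 18]);


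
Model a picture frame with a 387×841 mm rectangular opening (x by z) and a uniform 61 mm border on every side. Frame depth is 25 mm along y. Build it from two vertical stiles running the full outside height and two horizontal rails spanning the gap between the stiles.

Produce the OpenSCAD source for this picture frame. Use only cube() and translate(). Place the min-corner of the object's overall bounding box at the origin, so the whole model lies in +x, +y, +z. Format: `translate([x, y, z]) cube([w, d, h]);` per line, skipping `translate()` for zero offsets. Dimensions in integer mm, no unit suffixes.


cube([61, 25, 963]);
translate([448, 0, 0]) cube([61, 25, 963]);
translate([61, 0, 0]) cube([387, 25, 61]);
translate([61, 0, 902]) cube([387, 25, 61]);


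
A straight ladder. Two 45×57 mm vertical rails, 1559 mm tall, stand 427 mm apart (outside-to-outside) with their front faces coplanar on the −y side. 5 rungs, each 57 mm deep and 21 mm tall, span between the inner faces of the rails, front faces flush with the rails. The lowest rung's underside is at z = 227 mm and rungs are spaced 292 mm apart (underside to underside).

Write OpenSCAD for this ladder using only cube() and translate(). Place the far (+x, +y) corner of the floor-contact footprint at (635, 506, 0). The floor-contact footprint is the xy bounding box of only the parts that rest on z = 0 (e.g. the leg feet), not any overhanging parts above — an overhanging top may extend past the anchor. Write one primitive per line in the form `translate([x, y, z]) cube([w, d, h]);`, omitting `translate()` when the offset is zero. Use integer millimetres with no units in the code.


translate([208, 449, 0]) cube([45, 57, 1559]);
translate([590, 449, 0]) cube([45, 57, 1559]);
translate([253, 449, 227]) cube([337, 57, 21]);
translate([253, 449, 519]) cube([337, 57, 21]);
translate([253, 449, 811]) cube([337, 57, 21]);
translate([253, 449, 1103]) cube([337, 57, 21]);
translate([253, 449, 1395]) cube([337, 57, 21]);


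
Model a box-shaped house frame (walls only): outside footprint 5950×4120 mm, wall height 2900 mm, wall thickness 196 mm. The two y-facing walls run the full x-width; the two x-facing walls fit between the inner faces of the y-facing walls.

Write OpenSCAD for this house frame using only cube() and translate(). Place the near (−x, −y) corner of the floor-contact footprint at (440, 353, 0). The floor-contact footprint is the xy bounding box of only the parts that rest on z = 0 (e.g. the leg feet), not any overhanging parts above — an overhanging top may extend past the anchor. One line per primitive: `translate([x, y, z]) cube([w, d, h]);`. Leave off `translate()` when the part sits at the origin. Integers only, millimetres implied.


translate([440, 353, 0]) cube([5950, 196, 2900]);
translate([440, 4277, 0]) cube([5950, 196, 2900]);
translate([440, 549, 0]) cube([196, 3728, 2900]);
translate([6194, 549, 0]) cube([196, 3728, 2900]);


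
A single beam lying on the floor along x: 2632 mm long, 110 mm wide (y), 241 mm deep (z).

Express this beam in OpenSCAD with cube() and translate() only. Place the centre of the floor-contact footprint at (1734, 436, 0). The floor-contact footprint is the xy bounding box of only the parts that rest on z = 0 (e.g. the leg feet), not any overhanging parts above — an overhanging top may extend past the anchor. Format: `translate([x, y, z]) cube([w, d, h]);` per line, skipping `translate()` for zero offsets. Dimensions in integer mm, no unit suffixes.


translate([418, 381, 0]) cube([2632, 110, 241]);


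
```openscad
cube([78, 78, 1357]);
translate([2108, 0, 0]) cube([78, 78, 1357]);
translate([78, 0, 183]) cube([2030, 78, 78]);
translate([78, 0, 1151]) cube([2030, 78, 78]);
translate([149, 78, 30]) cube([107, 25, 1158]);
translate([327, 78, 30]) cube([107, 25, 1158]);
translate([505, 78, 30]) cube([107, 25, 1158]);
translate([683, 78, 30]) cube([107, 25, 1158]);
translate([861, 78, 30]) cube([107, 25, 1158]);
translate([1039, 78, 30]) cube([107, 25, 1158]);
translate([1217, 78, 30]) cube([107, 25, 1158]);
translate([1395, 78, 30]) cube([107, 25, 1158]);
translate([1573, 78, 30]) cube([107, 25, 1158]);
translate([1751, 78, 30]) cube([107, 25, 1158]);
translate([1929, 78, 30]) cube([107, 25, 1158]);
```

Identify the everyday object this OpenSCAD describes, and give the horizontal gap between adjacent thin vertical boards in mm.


A fence section. The picket gap is 71 mm.

Two posts, two rails, 11 pickets — a fence section. Span 2030 mm holds 11 pickets of 107 mm with 12 equal gaps: ⌊(2030 − 11·107) / 12⌋ = 71 mm.


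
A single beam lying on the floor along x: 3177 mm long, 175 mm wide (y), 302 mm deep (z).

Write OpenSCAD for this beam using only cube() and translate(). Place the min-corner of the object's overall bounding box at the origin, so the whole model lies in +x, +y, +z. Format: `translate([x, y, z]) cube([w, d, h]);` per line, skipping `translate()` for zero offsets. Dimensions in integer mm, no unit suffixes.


cube([3177, 175, 302]);


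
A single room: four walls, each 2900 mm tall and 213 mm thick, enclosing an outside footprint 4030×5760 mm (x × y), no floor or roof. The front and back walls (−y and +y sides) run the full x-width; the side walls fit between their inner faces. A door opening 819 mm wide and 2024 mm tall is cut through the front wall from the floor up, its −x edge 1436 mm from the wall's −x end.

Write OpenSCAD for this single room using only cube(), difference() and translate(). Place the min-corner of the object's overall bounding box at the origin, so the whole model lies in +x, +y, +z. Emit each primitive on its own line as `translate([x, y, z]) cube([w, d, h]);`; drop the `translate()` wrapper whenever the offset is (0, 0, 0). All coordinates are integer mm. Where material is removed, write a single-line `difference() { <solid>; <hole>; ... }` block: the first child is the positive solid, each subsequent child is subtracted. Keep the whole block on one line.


difference() { cube([4030, 213, 2900]); translate([1436, 0, 0]) cube([819, 213, 2024]); }
translate([0, 5547, 0]) cube([4030, 213, 2900]);
translate([0, 213, 0]) cube([213, 5334, 2900]);
translate([3817, 213, 0]) cube([213, 5334, 2900]);


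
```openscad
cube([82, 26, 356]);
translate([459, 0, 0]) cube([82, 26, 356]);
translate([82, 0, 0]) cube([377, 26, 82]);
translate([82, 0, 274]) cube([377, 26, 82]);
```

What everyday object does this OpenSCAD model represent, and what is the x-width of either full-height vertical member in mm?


A picture frame. The border width is 82 mm.

Four thin pieces enclosing a rectangular opening — a picture frame. The two full-height stiles are 356 mm tall; the top rail sits at z = 274 and is 82 mm tall, so the border above the opening is 356 − 274 = 82 mm, matching the stile x-width.


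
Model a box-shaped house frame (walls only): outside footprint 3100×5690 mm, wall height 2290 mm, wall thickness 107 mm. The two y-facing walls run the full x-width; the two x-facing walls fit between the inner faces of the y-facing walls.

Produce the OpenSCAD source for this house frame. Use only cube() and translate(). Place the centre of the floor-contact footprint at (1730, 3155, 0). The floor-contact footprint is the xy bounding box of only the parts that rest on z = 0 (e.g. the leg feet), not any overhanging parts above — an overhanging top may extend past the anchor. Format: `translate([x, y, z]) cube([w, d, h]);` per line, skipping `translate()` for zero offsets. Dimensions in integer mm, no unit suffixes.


translate([180, 310, 0]) cube([3100, 107, 2290]);
translate([180, 5893, 0]) cube([3100, 107, 2290]);
translate([180, 417, 0]) cube([107, 5476, 2290]);
translate([3173, 417, 0]) cube([107, 5476, 2290]);


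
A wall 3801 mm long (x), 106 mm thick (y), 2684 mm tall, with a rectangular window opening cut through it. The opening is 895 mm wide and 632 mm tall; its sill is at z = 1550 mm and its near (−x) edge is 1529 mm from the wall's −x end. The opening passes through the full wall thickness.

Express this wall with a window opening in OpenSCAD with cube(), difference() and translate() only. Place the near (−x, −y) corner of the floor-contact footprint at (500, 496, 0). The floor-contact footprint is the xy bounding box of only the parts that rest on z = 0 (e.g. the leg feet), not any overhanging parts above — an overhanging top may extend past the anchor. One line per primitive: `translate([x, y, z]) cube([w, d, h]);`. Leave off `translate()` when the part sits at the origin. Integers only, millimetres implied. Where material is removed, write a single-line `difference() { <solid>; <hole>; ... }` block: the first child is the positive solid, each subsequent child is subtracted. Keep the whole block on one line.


difference() { translate([500, 496, 0]) cube([3801, 106, 2684]); translate([2029, 496, 1550]) cube([895, 106, 632]); }


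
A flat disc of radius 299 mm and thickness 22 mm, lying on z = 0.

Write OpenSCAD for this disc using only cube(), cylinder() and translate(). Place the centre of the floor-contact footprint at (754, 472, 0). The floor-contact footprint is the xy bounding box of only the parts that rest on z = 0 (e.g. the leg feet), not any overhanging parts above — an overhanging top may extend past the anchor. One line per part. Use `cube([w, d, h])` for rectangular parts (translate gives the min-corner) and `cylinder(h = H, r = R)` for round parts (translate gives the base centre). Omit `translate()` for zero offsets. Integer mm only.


translate([754, 472, 0]) cylinder(h = 22, r = 299);


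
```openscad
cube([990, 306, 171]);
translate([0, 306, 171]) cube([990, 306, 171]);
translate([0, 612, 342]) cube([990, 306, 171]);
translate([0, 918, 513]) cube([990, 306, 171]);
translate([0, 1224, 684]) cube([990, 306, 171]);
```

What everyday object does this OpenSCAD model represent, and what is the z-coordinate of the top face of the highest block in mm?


A staircase. The total rise is 855 mm.

5 identical blocks, each offset up and back from the previous — a staircase. Each step is 171 mm tall and there are 5 of them, so the total rise is 5 × 171 = 855 mm.


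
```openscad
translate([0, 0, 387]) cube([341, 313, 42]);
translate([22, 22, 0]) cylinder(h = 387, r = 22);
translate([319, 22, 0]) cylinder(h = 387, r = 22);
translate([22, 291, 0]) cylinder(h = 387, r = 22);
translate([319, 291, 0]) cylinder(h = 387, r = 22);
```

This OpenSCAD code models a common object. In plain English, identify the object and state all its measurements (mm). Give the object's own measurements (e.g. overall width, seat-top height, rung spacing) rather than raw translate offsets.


A four-legged stool. The seat is a 341×313×42 mm slab whose top surface is at z = 429 mm; four round legs, each 44 mm in diameter, run from the floor (z = 0) to the underside of the seat, each leg's axis is inset half a diameter from the nearest pair of seat edges (so the leg's bounding box is flush with the corner).


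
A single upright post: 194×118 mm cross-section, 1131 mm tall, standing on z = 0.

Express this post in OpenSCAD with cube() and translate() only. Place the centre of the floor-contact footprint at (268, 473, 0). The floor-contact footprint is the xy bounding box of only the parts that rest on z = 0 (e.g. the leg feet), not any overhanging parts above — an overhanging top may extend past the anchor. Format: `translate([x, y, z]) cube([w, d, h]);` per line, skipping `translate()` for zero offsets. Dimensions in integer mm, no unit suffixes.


translate([171, 414, 0]) cube([194, 118, 1131]);


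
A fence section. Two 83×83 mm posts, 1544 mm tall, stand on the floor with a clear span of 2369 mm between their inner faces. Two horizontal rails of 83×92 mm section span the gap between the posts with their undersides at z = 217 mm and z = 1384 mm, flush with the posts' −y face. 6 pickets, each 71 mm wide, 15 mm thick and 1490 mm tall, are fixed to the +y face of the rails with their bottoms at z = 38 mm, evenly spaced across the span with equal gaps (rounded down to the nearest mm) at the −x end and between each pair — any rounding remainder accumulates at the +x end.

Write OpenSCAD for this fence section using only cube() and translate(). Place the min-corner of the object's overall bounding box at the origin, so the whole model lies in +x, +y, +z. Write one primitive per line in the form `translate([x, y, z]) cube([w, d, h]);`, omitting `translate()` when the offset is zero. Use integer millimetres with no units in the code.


cube([83, 83, 1544]);
translate([2452, 0, 0]) cube([83, 83, 1544]);
translate([83, 0, 217]) cube([2369, 83, 92]);
translate([83, 0, 1384]) cube([2369, 83, 92]);
translate([360, 83, 38]) cube([71, 15, 1490]);
translate([708, 83, 38]) cube([71, 15, 1490]);
translate([1056, 83, 38]) cube([71, 15, 1490]);
translate([1404, 83, 38]) cube([71, 15, 1490]);
translate([1752, 83, 38]) cube([71, 15, 1490]);
translate([2100, 83, 38]) cube([71, 15, 1490]);


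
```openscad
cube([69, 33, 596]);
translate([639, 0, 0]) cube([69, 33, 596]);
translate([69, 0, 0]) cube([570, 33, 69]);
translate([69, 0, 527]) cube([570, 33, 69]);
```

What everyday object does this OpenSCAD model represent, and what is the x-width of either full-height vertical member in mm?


A picture frame. The border width is 69 mm.

Four thin pieces enclosing a rectangular opening — a picture frame. The two full-height stiles are 596 mm tall; the top rail sits at z = 527 and is 69 mm tall, so the border above the opening is 596 − 527 = 69 mm, matching the stile x-width.


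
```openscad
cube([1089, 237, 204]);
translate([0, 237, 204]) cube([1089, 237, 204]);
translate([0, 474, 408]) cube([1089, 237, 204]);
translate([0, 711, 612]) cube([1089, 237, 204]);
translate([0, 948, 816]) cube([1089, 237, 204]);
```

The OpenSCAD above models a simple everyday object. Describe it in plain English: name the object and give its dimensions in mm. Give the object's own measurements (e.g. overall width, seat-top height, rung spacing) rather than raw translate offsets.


A straight staircase of 5 solid steps. Each step is 1089 mm wide (x), 237 mm deep (y, the going) and 204 mm tall (the rise). The first step rests on the floor; each subsequent step sits one going further in +y and one rise higher in +z, directly behind and above the previous step with no overlap.


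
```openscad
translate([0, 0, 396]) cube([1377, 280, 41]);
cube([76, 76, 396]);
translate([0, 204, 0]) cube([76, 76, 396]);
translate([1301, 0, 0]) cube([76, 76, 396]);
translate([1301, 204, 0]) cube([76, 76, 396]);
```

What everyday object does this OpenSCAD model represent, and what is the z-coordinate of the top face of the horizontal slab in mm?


A bench. The seat-top height is 437 mm.

A long slab on four corner posts — a bench. The slab sits at z = 396 with thickness 41, so the top is 396 + 41 = 437 mm.


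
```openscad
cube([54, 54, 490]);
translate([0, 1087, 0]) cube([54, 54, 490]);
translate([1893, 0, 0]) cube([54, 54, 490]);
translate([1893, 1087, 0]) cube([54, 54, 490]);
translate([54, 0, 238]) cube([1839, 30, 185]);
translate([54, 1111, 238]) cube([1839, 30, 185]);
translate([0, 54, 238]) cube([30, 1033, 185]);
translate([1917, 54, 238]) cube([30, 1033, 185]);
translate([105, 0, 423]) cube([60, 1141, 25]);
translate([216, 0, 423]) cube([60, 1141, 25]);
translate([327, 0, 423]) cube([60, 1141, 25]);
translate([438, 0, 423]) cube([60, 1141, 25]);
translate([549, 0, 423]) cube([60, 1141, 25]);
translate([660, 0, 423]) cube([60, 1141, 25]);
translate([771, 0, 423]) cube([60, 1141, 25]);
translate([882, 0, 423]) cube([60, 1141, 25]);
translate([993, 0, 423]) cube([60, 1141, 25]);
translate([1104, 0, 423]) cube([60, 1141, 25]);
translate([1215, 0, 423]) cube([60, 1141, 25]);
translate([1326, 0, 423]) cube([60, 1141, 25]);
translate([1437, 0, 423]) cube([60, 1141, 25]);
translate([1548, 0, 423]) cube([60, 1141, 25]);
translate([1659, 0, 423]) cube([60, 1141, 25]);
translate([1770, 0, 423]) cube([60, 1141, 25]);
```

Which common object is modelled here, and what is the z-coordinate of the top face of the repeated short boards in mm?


A bed frame. The slat-top height is 448 mm.

Four posts, four rails, and a row of slats — a bed frame. Slats sit on the rails at z = 238 + 185 = 423; with slat thickness 25, the top is 448 mm.


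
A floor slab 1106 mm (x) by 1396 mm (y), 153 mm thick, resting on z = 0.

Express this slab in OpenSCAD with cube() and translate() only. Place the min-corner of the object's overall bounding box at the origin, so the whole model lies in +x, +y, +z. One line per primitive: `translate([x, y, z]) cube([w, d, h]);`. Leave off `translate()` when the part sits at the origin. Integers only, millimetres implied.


cube([1106, 1396, 153]);


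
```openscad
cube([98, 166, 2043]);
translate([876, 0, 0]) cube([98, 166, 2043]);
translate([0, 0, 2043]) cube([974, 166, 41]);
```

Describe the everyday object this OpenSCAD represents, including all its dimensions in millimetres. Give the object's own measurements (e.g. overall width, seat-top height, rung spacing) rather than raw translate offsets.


A door frame. The clear opening is 778 mm wide and 2043 mm high. Two 98 mm wide jambs, 166 mm deep, stand either side of the opening from the floor to the top of the opening. A 41 mm thick head sits across the top of both jambs, spanning the full outside width of the frame.


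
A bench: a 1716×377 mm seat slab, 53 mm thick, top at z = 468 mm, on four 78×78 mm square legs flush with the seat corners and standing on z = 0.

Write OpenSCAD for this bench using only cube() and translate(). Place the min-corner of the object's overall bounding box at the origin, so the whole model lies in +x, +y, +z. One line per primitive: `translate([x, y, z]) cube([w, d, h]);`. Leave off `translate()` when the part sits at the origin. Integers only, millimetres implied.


translate([0, 0, 415]) cube([1716, 377, 53]);
cube([78, 78, 415]);
translate([0, 299, 0]) cube([78, 78, 415]);
translate([1638, 0, 0]) cube([78, 78, 415]);
translate([1638, 299, 0]) cube([78, 78, 415]);


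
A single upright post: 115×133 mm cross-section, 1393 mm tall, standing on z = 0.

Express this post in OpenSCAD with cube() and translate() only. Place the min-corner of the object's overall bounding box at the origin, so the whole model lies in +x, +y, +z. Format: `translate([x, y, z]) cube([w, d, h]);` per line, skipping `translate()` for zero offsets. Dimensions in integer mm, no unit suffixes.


cube([115, 133, 1393]);


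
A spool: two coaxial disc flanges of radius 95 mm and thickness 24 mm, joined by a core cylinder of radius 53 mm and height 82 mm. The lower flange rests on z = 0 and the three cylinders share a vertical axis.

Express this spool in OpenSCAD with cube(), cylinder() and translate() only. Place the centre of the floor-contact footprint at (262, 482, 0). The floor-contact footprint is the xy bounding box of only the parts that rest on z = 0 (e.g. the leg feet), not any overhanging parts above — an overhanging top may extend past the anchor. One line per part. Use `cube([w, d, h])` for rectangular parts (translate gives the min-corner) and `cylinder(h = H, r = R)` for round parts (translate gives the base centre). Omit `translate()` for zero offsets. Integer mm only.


translate([262, 482, 0]) cylinder(h = 24, r = 95);
translate([262, 482, 24]) cylinder(h = 82, r = 53);
translate([262, 482, 106]) cylinder(h = 24, r = 95);


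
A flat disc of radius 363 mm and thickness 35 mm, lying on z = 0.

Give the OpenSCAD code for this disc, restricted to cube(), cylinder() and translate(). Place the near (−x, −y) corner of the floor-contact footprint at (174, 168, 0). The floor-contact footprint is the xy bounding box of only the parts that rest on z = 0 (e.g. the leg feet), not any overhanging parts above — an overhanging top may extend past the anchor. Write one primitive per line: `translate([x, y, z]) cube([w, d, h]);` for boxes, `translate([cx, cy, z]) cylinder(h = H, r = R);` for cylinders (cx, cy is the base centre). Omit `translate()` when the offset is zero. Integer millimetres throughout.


translate([537, 531, 0]) cylinder(h = 35, r = 363);


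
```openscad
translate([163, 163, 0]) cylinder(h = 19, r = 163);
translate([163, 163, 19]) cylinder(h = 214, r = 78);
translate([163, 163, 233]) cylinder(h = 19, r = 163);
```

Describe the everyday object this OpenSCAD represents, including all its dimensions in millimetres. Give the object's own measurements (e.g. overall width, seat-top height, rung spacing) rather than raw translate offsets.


A spool: two coaxial disc flanges of radius 163 mm and thickness 19 mm, joined by a core cylinder of radius 78 mm and height 214 mm. The lower flange rests on z = 0 and the three cylinders share a vertical axis.


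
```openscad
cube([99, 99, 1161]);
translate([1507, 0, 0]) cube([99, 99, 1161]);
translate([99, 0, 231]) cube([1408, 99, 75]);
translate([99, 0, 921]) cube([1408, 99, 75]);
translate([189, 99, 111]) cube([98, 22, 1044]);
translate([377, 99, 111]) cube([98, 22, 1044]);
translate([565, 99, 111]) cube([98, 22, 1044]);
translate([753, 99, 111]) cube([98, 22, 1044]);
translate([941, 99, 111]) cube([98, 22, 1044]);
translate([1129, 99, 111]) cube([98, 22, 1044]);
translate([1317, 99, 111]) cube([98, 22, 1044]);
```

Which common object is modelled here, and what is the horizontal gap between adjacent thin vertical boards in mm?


A fence section. The picket gap is 90 mm.

Two posts, two rails, 7 pickets — a fence section. Span 1408 mm holds 7 pickets of 98 mm with 8 equal gaps: ⌊(1408 − 7·98) / 8⌋ = 90 mm.


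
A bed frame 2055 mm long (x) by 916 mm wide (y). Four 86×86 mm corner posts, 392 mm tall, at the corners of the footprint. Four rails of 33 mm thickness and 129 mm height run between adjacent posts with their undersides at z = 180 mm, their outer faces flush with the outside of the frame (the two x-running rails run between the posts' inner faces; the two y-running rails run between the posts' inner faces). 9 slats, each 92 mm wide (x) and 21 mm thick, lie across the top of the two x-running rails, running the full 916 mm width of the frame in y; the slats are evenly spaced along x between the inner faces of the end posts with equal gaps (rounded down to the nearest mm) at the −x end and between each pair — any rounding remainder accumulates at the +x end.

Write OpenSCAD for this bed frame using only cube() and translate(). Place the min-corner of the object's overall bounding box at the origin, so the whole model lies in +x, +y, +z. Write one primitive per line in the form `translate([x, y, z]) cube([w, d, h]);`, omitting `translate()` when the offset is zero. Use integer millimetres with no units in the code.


cube([86, 86, 392]);
translate([0, 830, 0]) cube([86, 86, 392]);
translate([1969, 0, 0]) cube([86, 86, 392]);
translate([1969, 830, 0]) cube([86, 86, 392]);
translate([86, 0, 180]) cube([1883, 33, 129]);
translate([86, 883, 180]) cube([1883, 33, 129]);
translate([0, 86, 180]) cube([33, 744, 129]);
translate([2022, 86, 180]) cube([33, 744, 129]);
translate([191, 0, 309]) cube([92, 916, 21]);
translate([388, 0, 309]) cube([92, 916, 21]);
translate([585, 0, 309]) cube([92, 916, 21]);
translate([782, 0, 309]) cube([92, 916, 21]);
translate([979, 0, 309]) cube([92, 916, 21]);
translate([1176, 0, 309]) cube([92, 916, 21]);
translate([1373, 0, 309]) cube([92, 916, 21]);
translate([1570, 0, 309]) cube([92, 916, 21]);
translate([1767, 0, 309]) cube([92, 916, 21]);


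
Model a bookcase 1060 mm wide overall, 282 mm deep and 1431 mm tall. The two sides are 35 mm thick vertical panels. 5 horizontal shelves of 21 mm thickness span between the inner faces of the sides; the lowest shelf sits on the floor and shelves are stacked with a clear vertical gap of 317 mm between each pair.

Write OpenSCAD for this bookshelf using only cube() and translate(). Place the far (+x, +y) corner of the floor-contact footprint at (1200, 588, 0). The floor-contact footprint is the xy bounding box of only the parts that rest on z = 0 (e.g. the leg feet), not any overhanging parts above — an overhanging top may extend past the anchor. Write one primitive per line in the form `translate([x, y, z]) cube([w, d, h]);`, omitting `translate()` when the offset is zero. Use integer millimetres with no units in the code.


translate([140, 306, 0]) cube([35, 282, 1431]);
translate([1165, 306, 0]) cube([35, 282, 1431]);
translate([175, 306, 0]) cube([990, 282, 21]);
translate([175, 306, 338]) cube([990, 282, 21]);
translate([175, 306, 676]) cube([990, 282, 21]);
translate([175, 306, 1014]) cube([990, 282, 21]);
translate([175, 306, 1352]) cube([990, 282, 21]);


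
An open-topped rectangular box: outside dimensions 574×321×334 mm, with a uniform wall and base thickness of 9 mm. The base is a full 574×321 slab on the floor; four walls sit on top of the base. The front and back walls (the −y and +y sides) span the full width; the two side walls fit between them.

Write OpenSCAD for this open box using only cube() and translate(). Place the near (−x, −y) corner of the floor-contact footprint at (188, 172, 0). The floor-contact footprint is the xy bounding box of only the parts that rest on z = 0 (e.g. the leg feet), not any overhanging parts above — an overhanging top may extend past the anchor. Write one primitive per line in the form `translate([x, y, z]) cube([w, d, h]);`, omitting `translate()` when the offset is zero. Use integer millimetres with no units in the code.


translate([188, 172, 0]) cube([574, 321, 9]);
translate([188, 172, 9]) cube([574, 9, 325]);
translate([188, 484, 9]) cube([574, 9, 325]);
translate([188, 181, 9]) cube([9, 303, 325]);
translate([753, 181, 9]) cube([9, 303, 325]);


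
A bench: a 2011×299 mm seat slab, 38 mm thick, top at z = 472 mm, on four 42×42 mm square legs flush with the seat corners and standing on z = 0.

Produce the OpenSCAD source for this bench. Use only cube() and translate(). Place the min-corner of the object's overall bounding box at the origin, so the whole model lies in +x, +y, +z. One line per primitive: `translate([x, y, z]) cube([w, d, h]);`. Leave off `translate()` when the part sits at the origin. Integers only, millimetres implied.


translate([0, 0, 434]) cube([2011, 299, 38]);
cube([42, 42, 434]);
translate([0, 257, 0]) cube([42, 42, 434]);
translate([1969, 0, 0]) cube([42, 42, 434]);
translate([1969, 257, 0]) cube([42, 42, 434]);


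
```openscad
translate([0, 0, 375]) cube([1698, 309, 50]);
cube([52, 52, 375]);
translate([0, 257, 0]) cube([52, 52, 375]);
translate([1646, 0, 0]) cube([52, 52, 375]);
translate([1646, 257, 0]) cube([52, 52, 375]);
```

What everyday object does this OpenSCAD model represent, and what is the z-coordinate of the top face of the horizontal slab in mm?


A bench. The seat-top height is 425 mm.

A long slab on four corner posts — a bench. The slab sits at z = 375 with thickness 50, so the top is 375 + 50 = 425 mm.


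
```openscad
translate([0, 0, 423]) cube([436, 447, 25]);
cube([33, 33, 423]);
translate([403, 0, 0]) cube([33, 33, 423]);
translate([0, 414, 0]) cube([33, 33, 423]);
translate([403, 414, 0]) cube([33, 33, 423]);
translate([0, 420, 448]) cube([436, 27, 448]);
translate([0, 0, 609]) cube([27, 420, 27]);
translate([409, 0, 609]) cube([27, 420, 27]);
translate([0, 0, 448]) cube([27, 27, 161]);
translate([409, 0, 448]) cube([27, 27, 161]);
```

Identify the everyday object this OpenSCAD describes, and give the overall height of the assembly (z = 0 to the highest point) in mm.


A chair. The overall height is 896 mm.

A slab on four corner posts with a tall panel at the back — a chair. The seat slab sits at z = 423 with thickness 25, and the 448 mm backrest starts at the seat top, so the overall height is 423 + 25 + 448 = 896 mm.


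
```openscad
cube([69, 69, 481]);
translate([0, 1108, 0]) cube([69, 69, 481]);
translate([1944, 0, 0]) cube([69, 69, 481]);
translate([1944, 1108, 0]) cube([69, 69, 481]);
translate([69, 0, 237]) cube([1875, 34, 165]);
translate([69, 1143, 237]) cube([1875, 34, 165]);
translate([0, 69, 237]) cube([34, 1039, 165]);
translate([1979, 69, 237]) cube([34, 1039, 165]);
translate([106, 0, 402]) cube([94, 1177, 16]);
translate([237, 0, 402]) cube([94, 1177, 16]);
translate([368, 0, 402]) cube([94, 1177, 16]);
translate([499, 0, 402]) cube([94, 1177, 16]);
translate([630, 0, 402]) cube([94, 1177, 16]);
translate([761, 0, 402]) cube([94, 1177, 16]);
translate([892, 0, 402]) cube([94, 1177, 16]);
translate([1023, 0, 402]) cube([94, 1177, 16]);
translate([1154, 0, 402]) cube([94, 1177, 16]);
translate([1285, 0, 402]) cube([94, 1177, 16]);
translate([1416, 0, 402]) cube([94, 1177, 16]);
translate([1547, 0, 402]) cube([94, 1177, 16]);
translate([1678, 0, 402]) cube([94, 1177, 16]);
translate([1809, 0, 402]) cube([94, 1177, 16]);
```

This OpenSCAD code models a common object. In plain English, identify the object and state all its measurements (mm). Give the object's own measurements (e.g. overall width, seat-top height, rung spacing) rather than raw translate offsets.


A bed frame 2013 mm long (x) by 1177 mm wide (y). Four 69×69 mm corner posts, 481 mm tall, at the corners of the footprint. Four rails of 34 mm thickness and 165 mm height run between adjacent posts with their undersides at z = 237 mm, their outer faces flush with the outside of the frame (the two x-running rails run between the posts' inner faces; the two y-running rails run between the posts' inner faces). 14 slats, each 94 mm wide (x) and 16 mm thick, lie across the top of the two x-running rails, running the full 1177 mm width of the frame in y; along x they sit between the end posts with a 37 mm gap after the −x posts and between neighbouring slats, leaving 41 mm before the +x posts.


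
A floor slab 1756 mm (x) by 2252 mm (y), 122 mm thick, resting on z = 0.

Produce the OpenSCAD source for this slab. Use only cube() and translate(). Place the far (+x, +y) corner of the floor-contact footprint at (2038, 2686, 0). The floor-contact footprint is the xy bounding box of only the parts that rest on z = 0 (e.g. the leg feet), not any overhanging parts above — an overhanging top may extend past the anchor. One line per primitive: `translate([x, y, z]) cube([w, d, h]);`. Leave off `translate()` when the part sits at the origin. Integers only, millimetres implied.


translate([282, 434, 0]) cube([1756, 2252, 122]);


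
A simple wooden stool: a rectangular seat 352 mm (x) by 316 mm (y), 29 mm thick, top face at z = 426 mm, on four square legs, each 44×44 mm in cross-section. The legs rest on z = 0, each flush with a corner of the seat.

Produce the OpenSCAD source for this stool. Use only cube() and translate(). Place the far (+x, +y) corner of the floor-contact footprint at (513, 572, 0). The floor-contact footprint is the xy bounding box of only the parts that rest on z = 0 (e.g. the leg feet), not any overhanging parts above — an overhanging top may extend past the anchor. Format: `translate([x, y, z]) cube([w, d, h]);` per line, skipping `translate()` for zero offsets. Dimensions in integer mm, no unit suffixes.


// leg_h = 426 - 29 = 397
translate([161, 256, 397]) cube([352, 316, 29]);
translate([161, 256, 0]) cube([44, 44, 397]);
translate([469, 256, 0]) cube([44, 44, 397]);
translate([161, 528, 0]) cube([44, 44, 397]);
translate([469, 528, 0]) cube([44, 44, 397]);


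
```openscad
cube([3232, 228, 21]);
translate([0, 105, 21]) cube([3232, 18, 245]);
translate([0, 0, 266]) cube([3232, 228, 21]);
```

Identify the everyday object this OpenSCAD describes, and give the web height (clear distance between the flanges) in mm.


An I-beam. The web height is 245 mm.

Two wide flanges with a thin centred web — an I-beam. Overall 287 mm minus two 21 mm flanges gives a web of 287 − 2·21 = 245 mm.


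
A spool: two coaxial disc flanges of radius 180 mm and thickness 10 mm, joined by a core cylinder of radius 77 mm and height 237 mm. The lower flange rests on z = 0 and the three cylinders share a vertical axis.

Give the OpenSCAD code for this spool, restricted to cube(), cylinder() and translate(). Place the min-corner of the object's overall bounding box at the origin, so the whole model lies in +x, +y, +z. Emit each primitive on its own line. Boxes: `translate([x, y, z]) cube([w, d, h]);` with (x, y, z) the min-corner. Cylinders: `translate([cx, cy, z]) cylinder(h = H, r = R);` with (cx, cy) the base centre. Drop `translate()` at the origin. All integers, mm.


translate([180, 180, 0]) cylinder(h = 10, r = 180);
translate([180, 180, 10]) cylinder(h = 237, r = 77);
translate([180, 180, 247]) cylinder(h = 10, r = 180);
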